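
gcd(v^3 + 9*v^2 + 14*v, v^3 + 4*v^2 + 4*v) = v^2 + 2*v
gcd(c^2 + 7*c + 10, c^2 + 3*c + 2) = c + 2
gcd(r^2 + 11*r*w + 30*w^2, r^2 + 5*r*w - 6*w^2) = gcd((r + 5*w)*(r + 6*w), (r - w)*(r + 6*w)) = r + 6*w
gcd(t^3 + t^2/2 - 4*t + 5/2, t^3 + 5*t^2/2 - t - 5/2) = t^2 + 3*t/2 - 5/2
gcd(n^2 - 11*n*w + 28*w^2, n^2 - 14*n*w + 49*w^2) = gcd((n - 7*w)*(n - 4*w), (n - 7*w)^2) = -n + 7*w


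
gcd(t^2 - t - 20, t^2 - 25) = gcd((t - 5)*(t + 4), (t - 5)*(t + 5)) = t - 5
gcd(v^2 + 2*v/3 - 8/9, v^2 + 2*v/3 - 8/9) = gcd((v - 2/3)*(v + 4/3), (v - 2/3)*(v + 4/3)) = v^2 + 2*v/3 - 8/9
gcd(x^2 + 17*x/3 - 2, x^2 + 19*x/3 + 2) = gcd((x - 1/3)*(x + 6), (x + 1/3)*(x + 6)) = x + 6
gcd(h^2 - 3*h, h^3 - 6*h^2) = h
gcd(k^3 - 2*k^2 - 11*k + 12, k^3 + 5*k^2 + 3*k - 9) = k^2 + 2*k - 3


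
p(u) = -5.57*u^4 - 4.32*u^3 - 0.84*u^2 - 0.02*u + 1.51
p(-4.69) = -2266.14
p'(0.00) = -0.02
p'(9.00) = -17307.02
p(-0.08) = 1.51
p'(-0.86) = 6.01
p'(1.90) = -202.82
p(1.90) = -103.78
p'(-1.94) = 117.14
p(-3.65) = -788.15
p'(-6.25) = 4943.68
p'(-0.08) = 0.04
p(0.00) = 1.51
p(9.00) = -39760.76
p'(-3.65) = 916.86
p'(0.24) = -1.48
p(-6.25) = -7475.64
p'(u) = -22.28*u^3 - 12.96*u^2 - 1.68*u - 0.02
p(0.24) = 1.38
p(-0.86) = 0.61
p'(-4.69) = 2021.23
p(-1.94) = -48.97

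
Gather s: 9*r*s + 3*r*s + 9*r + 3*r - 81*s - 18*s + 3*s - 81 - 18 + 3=12*r + s*(12*r - 96) - 96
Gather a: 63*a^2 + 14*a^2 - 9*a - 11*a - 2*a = 77*a^2 - 22*a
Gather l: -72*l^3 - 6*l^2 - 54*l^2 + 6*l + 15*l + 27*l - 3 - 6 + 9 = -72*l^3 - 60*l^2 + 48*l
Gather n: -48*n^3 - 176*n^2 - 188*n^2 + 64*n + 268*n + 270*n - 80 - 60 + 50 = -48*n^3 - 364*n^2 + 602*n - 90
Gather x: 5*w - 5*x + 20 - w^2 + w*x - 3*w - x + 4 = -w^2 + 2*w + x*(w - 6) + 24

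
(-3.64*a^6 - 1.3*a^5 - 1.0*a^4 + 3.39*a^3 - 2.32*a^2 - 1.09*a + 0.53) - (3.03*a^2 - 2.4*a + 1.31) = -3.64*a^6 - 1.3*a^5 - 1.0*a^4 + 3.39*a^3 - 5.35*a^2 + 1.31*a - 0.78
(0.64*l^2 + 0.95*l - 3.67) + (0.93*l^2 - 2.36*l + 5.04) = 1.57*l^2 - 1.41*l + 1.37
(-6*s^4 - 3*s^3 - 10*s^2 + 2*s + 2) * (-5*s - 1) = 30*s^5 + 21*s^4 + 53*s^3 - 12*s - 2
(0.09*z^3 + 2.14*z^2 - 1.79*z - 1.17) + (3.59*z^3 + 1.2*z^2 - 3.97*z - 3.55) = 3.68*z^3 + 3.34*z^2 - 5.76*z - 4.72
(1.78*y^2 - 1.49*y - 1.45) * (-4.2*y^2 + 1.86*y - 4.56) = -7.476*y^4 + 9.5688*y^3 - 4.7982*y^2 + 4.0974*y + 6.612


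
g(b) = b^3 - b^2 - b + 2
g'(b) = 3*b^2 - 2*b - 1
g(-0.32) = 2.18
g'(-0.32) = -0.05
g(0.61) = 1.24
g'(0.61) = -1.10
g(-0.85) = 1.51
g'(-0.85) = 2.87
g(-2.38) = -14.77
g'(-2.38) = 20.75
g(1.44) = 1.47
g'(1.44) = 2.34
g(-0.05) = 2.05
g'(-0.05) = -0.89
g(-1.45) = -1.70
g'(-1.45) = 8.21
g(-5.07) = -148.96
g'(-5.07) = 86.25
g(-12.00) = -1858.00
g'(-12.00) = 455.00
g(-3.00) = -31.00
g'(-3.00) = 32.00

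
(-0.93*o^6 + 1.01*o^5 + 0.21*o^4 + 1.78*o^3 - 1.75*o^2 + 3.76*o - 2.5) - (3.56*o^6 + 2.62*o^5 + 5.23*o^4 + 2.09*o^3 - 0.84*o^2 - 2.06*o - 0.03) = -4.49*o^6 - 1.61*o^5 - 5.02*o^4 - 0.31*o^3 - 0.91*o^2 + 5.82*o - 2.47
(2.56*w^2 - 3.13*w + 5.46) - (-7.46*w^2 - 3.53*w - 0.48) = 10.02*w^2 + 0.4*w + 5.94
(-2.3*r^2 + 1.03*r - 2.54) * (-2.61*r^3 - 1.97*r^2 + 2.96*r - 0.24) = 6.003*r^5 + 1.8427*r^4 - 2.2077*r^3 + 8.6046*r^2 - 7.7656*r + 0.6096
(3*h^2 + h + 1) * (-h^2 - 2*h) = -3*h^4 - 7*h^3 - 3*h^2 - 2*h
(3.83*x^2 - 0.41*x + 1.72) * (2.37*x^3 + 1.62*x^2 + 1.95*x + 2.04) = 9.0771*x^5 + 5.2329*x^4 + 10.8807*x^3 + 9.8001*x^2 + 2.5176*x + 3.5088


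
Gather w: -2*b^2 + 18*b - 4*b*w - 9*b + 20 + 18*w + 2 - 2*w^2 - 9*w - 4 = -2*b^2 + 9*b - 2*w^2 + w*(9 - 4*b) + 18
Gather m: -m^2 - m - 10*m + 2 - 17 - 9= -m^2 - 11*m - 24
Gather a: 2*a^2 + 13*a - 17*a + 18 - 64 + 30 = 2*a^2 - 4*a - 16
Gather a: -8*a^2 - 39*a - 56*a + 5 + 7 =-8*a^2 - 95*a + 12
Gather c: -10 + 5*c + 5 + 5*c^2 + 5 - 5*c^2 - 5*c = 0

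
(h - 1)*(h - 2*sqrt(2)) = h^2 - 2*sqrt(2)*h - h + 2*sqrt(2)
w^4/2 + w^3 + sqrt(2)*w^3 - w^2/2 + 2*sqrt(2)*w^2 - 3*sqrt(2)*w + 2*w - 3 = (w/2 + sqrt(2)/2)*(w - 1)*(w + 3)*(w + sqrt(2))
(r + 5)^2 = r^2 + 10*r + 25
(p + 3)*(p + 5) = p^2 + 8*p + 15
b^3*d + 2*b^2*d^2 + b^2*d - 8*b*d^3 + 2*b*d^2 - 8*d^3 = (b - 2*d)*(b + 4*d)*(b*d + d)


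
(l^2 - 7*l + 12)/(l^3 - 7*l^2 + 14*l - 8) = (l - 3)/(l^2 - 3*l + 2)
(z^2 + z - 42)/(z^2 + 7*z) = (z - 6)/z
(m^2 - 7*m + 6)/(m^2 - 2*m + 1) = (m - 6)/(m - 1)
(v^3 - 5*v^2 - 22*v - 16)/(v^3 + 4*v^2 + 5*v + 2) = (v - 8)/(v + 1)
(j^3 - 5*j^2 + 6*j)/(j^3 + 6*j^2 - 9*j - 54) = j*(j - 2)/(j^2 + 9*j + 18)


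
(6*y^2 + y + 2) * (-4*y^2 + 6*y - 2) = -24*y^4 + 32*y^3 - 14*y^2 + 10*y - 4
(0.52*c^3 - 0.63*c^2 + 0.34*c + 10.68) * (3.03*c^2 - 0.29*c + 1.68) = 1.5756*c^5 - 2.0597*c^4 + 2.0865*c^3 + 31.2034*c^2 - 2.526*c + 17.9424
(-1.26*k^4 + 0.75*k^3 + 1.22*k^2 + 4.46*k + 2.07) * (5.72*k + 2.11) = -7.2072*k^5 + 1.6314*k^4 + 8.5609*k^3 + 28.0854*k^2 + 21.251*k + 4.3677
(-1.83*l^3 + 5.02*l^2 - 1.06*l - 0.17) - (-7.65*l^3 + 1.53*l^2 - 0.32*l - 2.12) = 5.82*l^3 + 3.49*l^2 - 0.74*l + 1.95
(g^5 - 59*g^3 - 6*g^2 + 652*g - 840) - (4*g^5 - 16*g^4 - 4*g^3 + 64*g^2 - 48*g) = -3*g^5 + 16*g^4 - 55*g^3 - 70*g^2 + 700*g - 840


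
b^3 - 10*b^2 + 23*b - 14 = (b - 7)*(b - 2)*(b - 1)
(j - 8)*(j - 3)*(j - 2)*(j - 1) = j^4 - 14*j^3 + 59*j^2 - 94*j + 48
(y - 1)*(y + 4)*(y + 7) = y^3 + 10*y^2 + 17*y - 28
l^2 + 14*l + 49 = (l + 7)^2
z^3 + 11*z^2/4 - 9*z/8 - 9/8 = (z - 3/4)*(z + 1/2)*(z + 3)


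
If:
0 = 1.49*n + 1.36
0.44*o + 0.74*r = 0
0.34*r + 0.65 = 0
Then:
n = -0.91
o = 3.22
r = -1.91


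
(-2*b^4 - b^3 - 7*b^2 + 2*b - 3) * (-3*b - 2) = 6*b^5 + 7*b^4 + 23*b^3 + 8*b^2 + 5*b + 6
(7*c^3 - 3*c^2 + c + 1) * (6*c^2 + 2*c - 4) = 42*c^5 - 4*c^4 - 28*c^3 + 20*c^2 - 2*c - 4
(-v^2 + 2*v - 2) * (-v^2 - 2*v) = v^4 - 2*v^2 + 4*v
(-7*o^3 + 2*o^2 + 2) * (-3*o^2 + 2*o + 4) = 21*o^5 - 20*o^4 - 24*o^3 + 2*o^2 + 4*o + 8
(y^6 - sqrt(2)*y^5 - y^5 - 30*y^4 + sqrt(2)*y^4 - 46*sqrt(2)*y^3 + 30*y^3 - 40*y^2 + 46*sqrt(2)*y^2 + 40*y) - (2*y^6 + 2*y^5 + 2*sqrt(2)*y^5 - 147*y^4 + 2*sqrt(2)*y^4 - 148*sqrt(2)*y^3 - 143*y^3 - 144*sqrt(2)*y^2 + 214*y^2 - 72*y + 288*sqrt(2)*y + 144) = -y^6 - 3*sqrt(2)*y^5 - 3*y^5 - sqrt(2)*y^4 + 117*y^4 + 102*sqrt(2)*y^3 + 173*y^3 - 254*y^2 + 190*sqrt(2)*y^2 - 288*sqrt(2)*y + 112*y - 144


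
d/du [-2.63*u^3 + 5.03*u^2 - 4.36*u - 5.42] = -7.89*u^2 + 10.06*u - 4.36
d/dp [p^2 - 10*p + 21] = 2*p - 10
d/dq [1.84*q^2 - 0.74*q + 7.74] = 3.68*q - 0.74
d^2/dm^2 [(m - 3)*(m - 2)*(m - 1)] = 6*m - 12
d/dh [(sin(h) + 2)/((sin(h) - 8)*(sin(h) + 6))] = (-4*sin(h) + cos(h)^2 - 45)*cos(h)/((sin(h) - 8)^2*(sin(h) + 6)^2)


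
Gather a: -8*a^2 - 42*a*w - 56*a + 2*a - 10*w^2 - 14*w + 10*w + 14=-8*a^2 + a*(-42*w - 54) - 10*w^2 - 4*w + 14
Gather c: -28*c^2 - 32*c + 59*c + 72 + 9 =-28*c^2 + 27*c + 81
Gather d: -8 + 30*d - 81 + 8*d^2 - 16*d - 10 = 8*d^2 + 14*d - 99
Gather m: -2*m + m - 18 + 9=-m - 9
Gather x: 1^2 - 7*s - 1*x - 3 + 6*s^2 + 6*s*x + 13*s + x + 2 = 6*s^2 + 6*s*x + 6*s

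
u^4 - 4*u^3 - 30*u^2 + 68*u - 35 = (u - 7)*(u - 1)^2*(u + 5)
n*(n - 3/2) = n^2 - 3*n/2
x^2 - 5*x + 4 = (x - 4)*(x - 1)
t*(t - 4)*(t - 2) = t^3 - 6*t^2 + 8*t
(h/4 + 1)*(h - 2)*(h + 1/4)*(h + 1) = h^4/4 + 13*h^3/16 - 21*h^2/16 - 19*h/8 - 1/2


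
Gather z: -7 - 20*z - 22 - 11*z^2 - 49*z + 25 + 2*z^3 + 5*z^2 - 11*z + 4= 2*z^3 - 6*z^2 - 80*z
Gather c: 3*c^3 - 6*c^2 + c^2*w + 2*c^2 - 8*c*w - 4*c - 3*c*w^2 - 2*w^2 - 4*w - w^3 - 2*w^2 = 3*c^3 + c^2*(w - 4) + c*(-3*w^2 - 8*w - 4) - w^3 - 4*w^2 - 4*w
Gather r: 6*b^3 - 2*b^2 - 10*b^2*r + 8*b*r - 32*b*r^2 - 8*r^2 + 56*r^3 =6*b^3 - 2*b^2 + 56*r^3 + r^2*(-32*b - 8) + r*(-10*b^2 + 8*b)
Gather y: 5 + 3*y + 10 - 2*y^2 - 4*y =-2*y^2 - y + 15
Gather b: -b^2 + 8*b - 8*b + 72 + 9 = 81 - b^2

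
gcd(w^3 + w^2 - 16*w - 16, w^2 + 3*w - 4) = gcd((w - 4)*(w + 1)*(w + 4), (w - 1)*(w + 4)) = w + 4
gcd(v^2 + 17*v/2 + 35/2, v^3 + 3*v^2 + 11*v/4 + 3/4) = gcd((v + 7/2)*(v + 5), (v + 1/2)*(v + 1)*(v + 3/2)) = 1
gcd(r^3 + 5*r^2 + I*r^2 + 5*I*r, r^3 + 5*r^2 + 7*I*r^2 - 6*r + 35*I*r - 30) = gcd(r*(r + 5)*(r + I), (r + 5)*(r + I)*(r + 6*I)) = r^2 + r*(5 + I) + 5*I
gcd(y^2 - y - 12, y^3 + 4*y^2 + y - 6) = y + 3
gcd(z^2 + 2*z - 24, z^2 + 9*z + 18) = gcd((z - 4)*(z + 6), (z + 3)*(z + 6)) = z + 6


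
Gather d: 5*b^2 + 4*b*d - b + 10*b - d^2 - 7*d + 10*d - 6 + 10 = 5*b^2 + 9*b - d^2 + d*(4*b + 3) + 4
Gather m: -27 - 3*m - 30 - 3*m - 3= -6*m - 60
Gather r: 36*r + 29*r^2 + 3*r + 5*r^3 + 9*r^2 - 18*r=5*r^3 + 38*r^2 + 21*r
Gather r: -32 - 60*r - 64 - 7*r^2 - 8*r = -7*r^2 - 68*r - 96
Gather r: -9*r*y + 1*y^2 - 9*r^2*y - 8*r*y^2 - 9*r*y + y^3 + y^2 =-9*r^2*y + r*(-8*y^2 - 18*y) + y^3 + 2*y^2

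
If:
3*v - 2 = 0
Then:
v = 2/3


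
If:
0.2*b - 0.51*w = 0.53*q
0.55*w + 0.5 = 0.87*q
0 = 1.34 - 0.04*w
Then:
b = 143.07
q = 21.75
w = 33.50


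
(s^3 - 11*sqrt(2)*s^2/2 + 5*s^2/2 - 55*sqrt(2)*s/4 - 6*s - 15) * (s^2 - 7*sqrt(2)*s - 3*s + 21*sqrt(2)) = s^5 - 25*sqrt(2)*s^4/2 - s^4/2 + 25*sqrt(2)*s^3/4 + 127*s^3/2 - 71*s^2/2 + 543*sqrt(2)*s^2/4 - 1065*s/2 - 21*sqrt(2)*s - 315*sqrt(2)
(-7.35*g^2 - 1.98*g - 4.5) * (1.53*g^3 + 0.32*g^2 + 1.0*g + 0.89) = -11.2455*g^5 - 5.3814*g^4 - 14.8686*g^3 - 9.9615*g^2 - 6.2622*g - 4.005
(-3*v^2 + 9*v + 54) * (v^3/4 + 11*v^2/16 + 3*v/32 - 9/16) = -3*v^5/4 + 3*v^4/16 + 621*v^3/32 + 1269*v^2/32 - 243/8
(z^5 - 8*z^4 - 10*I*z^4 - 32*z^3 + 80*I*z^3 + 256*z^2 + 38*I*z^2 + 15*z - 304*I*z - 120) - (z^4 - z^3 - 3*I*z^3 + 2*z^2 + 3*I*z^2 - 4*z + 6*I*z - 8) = z^5 - 9*z^4 - 10*I*z^4 - 31*z^3 + 83*I*z^3 + 254*z^2 + 35*I*z^2 + 19*z - 310*I*z - 112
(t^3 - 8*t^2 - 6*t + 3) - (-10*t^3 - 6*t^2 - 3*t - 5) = 11*t^3 - 2*t^2 - 3*t + 8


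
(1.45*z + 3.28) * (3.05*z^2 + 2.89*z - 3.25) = 4.4225*z^3 + 14.1945*z^2 + 4.7667*z - 10.66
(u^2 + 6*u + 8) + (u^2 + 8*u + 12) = 2*u^2 + 14*u + 20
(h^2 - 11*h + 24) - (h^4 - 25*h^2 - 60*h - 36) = -h^4 + 26*h^2 + 49*h + 60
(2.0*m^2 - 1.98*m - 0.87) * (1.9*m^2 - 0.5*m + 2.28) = 3.8*m^4 - 4.762*m^3 + 3.897*m^2 - 4.0794*m - 1.9836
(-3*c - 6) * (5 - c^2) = 3*c^3 + 6*c^2 - 15*c - 30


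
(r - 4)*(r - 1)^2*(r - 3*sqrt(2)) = r^4 - 6*r^3 - 3*sqrt(2)*r^3 + 9*r^2 + 18*sqrt(2)*r^2 - 27*sqrt(2)*r - 4*r + 12*sqrt(2)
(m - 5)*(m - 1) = m^2 - 6*m + 5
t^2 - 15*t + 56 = (t - 8)*(t - 7)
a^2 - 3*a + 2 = (a - 2)*(a - 1)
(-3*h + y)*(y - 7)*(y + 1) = -3*h*y^2 + 18*h*y + 21*h + y^3 - 6*y^2 - 7*y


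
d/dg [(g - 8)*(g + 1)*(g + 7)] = 3*g^2 - 57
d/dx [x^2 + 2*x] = 2*x + 2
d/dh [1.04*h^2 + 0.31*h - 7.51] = 2.08*h + 0.31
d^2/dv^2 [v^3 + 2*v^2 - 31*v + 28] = 6*v + 4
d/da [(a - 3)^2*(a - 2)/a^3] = 2*(4*a^2 - 21*a + 27)/a^4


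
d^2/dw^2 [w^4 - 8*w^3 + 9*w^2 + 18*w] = 12*w^2 - 48*w + 18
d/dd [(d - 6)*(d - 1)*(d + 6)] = 3*d^2 - 2*d - 36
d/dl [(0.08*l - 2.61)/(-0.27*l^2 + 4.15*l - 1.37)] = (0.0216*l^2 - 1.4094*l + 10.7219)/(0.0729*l^4 - 2.241*l^3 + 17.9623*l^2 - 11.371*l + 1.8769)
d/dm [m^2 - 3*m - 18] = 2*m - 3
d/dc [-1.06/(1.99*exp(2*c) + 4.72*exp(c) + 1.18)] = (4.2188*exp(c) + 5.0032)*exp(c)/(1.99*exp(2*c) + 4.72*exp(c) + 1.18)^2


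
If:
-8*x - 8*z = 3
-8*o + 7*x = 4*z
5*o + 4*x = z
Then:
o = 27/760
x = -21/190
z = -201/760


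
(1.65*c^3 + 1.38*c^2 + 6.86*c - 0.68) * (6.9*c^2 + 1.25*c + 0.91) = 11.385*c^5 + 11.5845*c^4 + 50.5605*c^3 + 5.1388*c^2 + 5.3926*c - 0.6188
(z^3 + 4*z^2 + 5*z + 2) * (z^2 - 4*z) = z^5 - 11*z^3 - 18*z^2 - 8*z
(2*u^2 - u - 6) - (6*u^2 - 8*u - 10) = -4*u^2 + 7*u + 4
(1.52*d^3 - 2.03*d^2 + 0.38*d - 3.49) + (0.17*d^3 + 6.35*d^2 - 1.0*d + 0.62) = 1.69*d^3 + 4.32*d^2 - 0.62*d - 2.87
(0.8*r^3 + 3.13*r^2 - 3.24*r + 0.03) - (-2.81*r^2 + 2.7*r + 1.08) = 0.8*r^3 + 5.94*r^2 - 5.94*r - 1.05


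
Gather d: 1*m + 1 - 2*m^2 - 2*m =-2*m^2 - m + 1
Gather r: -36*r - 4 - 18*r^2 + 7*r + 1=-18*r^2 - 29*r - 3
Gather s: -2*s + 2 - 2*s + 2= 4 - 4*s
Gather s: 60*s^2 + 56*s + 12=60*s^2 + 56*s + 12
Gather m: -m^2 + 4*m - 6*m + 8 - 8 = -m^2 - 2*m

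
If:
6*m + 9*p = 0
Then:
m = -3*p/2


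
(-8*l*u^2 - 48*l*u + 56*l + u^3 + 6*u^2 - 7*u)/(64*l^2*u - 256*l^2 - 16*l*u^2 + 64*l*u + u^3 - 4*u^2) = (u^2 + 6*u - 7)/(-8*l*u + 32*l + u^2 - 4*u)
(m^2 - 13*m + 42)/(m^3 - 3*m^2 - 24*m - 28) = (m - 6)/(m^2 + 4*m + 4)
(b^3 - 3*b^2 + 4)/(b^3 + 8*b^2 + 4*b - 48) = (b^2 - b - 2)/(b^2 + 10*b + 24)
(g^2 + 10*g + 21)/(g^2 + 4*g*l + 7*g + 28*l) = (g + 3)/(g + 4*l)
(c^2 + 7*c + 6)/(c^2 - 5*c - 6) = (c + 6)/(c - 6)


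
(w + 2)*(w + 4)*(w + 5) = w^3 + 11*w^2 + 38*w + 40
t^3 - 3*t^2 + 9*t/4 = t*(t - 3/2)^2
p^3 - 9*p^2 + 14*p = p*(p - 7)*(p - 2)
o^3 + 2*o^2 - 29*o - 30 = (o - 5)*(o + 1)*(o + 6)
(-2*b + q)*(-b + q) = 2*b^2 - 3*b*q + q^2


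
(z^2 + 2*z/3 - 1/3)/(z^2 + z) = (z - 1/3)/z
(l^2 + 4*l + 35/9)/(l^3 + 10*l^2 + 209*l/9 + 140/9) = (3*l + 7)/(3*l^2 + 25*l + 28)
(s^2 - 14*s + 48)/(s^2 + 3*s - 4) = (s^2 - 14*s + 48)/(s^2 + 3*s - 4)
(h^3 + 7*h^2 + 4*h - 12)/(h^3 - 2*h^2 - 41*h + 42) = (h + 2)/(h - 7)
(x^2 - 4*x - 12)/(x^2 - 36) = (x + 2)/(x + 6)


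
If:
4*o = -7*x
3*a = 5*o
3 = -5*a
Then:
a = -3/5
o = -9/25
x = 36/175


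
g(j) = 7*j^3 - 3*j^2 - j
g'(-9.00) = 1754.00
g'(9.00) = 1646.00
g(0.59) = -0.20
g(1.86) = 32.81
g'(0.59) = 2.77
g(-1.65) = -37.96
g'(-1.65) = 66.07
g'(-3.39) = 260.67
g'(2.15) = 83.17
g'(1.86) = 60.49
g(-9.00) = -5337.00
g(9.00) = 4851.00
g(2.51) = 89.28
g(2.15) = 53.55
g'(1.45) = 34.45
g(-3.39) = -303.79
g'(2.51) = 116.24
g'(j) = 21*j^2 - 6*j - 1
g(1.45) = 13.58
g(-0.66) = -2.66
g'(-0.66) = 12.11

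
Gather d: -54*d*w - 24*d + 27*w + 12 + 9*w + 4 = d*(-54*w - 24) + 36*w + 16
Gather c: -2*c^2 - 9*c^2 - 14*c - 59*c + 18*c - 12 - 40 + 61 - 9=-11*c^2 - 55*c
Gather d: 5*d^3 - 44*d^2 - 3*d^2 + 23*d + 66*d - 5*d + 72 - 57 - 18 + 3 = 5*d^3 - 47*d^2 + 84*d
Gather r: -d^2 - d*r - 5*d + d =-d^2 - d*r - 4*d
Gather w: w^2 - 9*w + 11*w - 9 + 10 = w^2 + 2*w + 1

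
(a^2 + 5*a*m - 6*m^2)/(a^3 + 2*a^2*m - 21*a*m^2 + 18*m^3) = 1/(a - 3*m)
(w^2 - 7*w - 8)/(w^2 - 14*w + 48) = (w + 1)/(w - 6)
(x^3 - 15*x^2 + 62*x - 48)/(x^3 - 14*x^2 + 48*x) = (x - 1)/x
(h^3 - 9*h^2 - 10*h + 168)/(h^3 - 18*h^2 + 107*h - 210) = (h + 4)/(h - 5)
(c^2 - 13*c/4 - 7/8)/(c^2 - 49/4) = (4*c + 1)/(2*(2*c + 7))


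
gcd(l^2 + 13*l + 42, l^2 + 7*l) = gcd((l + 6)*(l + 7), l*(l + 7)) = l + 7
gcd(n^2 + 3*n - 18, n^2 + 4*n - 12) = n + 6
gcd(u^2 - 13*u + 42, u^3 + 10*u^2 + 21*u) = 1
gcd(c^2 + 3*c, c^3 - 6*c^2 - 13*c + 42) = c + 3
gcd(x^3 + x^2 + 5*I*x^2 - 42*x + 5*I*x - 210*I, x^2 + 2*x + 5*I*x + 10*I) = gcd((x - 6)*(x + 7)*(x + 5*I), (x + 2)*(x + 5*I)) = x + 5*I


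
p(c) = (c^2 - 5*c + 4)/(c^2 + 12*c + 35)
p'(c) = (-2*c - 12)*(c^2 - 5*c + 4)/(c^2 + 12*c + 35)^2 + (2*c - 5)/(c^2 + 12*c + 35) = (17*c^2 + 62*c - 223)/(c^4 + 24*c^3 + 214*c^2 + 840*c + 1225)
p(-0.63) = 0.27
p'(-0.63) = -0.33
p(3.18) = -0.02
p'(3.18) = 0.02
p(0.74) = 0.02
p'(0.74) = -0.09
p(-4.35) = 25.93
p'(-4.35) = -57.64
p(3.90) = -0.00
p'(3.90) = 0.03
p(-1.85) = 1.03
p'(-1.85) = -1.06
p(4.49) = 0.02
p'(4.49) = 0.03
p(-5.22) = -146.45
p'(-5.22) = -543.96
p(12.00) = 0.27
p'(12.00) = 0.03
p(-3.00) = 3.50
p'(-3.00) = -4.00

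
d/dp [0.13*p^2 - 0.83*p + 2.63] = 0.26*p - 0.83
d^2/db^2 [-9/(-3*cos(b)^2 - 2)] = 54*(6*sin(b)^4 + sin(b)^2 - 5)/(3*sin(b)^2 - 5)^3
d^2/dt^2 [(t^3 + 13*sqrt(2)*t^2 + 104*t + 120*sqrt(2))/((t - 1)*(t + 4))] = 2*(-39*sqrt(2)*t^3 + 117*t^3 - 36*t^2 + 516*sqrt(2)*t^2 + 1296*t + 1080*sqrt(2)*t + 1248 + 1768*sqrt(2))/(t^6 + 9*t^5 + 15*t^4 - 45*t^3 - 60*t^2 + 144*t - 64)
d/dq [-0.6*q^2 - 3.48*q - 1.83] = -1.2*q - 3.48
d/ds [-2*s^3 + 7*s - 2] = 7 - 6*s^2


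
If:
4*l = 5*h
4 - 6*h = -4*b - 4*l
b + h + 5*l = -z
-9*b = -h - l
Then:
No Solution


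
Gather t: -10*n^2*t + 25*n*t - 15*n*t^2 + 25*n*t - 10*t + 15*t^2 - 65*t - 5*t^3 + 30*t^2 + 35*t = -5*t^3 + t^2*(45 - 15*n) + t*(-10*n^2 + 50*n - 40)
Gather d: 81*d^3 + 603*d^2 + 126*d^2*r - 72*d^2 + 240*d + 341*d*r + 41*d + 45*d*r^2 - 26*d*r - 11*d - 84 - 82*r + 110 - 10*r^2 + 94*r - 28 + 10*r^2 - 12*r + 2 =81*d^3 + d^2*(126*r + 531) + d*(45*r^2 + 315*r + 270)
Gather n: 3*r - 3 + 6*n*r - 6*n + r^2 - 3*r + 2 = n*(6*r - 6) + r^2 - 1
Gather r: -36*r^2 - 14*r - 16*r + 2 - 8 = -36*r^2 - 30*r - 6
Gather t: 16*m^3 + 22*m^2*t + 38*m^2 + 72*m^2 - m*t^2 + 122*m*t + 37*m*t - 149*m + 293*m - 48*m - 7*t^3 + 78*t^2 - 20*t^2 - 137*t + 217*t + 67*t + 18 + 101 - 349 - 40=16*m^3 + 110*m^2 + 96*m - 7*t^3 + t^2*(58 - m) + t*(22*m^2 + 159*m + 147) - 270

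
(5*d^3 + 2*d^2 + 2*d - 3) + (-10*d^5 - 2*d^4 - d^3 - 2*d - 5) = -10*d^5 - 2*d^4 + 4*d^3 + 2*d^2 - 8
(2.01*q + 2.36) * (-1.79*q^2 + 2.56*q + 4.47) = -3.5979*q^3 + 0.9212*q^2 + 15.0263*q + 10.5492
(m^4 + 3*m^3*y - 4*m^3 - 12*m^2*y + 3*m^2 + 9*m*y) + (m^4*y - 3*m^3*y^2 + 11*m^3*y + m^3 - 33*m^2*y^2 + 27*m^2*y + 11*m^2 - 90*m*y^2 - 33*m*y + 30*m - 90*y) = m^4*y + m^4 - 3*m^3*y^2 + 14*m^3*y - 3*m^3 - 33*m^2*y^2 + 15*m^2*y + 14*m^2 - 90*m*y^2 - 24*m*y + 30*m - 90*y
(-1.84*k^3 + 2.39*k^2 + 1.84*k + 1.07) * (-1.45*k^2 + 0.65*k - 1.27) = 2.668*k^5 - 4.6615*k^4 + 1.2223*k^3 - 3.3908*k^2 - 1.6413*k - 1.3589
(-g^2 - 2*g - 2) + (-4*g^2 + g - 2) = -5*g^2 - g - 4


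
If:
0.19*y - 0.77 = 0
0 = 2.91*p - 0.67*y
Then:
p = 0.93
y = 4.05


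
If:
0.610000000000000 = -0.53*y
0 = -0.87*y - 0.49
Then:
No Solution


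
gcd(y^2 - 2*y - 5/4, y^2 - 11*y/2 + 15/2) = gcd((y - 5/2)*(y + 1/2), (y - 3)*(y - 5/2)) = y - 5/2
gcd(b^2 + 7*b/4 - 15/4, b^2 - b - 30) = 1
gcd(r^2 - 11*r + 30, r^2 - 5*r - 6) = r - 6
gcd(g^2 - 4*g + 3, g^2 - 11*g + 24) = g - 3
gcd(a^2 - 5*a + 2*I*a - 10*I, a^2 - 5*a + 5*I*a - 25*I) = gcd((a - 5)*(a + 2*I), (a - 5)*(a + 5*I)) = a - 5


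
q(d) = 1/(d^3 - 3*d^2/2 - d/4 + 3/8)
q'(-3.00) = -0.02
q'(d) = (-3*d^2 + 3*d + 1/4)/(d^3 - 3*d^2/2 - d/4 + 3/8)^2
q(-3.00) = -0.03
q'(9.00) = 0.00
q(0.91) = -2.93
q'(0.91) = 4.26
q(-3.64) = -0.01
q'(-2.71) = -0.03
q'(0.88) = 5.36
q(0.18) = 3.48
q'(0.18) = 8.40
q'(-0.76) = -6.86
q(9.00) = 0.00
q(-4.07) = -0.01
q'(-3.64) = -0.01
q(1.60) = 4.33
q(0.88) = -3.08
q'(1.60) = -49.29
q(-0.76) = -1.35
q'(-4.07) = -0.01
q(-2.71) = -0.03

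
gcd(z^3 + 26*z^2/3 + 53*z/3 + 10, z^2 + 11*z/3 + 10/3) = z + 5/3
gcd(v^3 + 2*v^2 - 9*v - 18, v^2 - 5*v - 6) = 1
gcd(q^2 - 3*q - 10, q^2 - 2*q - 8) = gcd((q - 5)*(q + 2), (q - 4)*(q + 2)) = q + 2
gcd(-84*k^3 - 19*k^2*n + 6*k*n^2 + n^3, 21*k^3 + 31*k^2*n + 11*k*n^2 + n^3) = 21*k^2 + 10*k*n + n^2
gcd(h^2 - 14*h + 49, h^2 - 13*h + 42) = h - 7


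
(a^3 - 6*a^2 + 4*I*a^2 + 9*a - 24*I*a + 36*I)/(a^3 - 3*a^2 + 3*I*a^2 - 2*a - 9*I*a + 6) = (a^2 + a*(-3 + 4*I) - 12*I)/(a^2 + 3*I*a - 2)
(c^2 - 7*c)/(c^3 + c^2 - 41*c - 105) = c/(c^2 + 8*c + 15)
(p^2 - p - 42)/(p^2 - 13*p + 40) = (p^2 - p - 42)/(p^2 - 13*p + 40)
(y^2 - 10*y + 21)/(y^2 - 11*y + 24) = (y - 7)/(y - 8)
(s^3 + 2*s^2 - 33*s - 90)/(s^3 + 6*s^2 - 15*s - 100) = (s^2 - 3*s - 18)/(s^2 + s - 20)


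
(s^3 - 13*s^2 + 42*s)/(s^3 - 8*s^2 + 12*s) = (s - 7)/(s - 2)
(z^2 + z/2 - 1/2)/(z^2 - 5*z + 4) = (2*z^2 + z - 1)/(2*(z^2 - 5*z + 4))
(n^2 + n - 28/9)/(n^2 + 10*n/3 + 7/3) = (n - 4/3)/(n + 1)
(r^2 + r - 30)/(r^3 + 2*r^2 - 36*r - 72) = (r - 5)/(r^2 - 4*r - 12)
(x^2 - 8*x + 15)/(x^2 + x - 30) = (x - 3)/(x + 6)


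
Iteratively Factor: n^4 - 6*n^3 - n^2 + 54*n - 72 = (n - 4)*(n^3 - 2*n^2 - 9*n + 18) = (n - 4)*(n - 2)*(n^2 - 9) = (n - 4)*(n - 2)*(n + 3)*(n - 3)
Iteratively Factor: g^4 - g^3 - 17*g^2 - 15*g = (g - 5)*(g^3 + 4*g^2 + 3*g) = (g - 5)*(g + 1)*(g^2 + 3*g) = (g - 5)*(g + 1)*(g + 3)*(g)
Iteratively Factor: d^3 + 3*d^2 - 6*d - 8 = (d + 1)*(d^2 + 2*d - 8) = (d - 2)*(d + 1)*(d + 4)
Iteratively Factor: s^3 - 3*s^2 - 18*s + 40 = (s - 2)*(s^2 - s - 20) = (s - 2)*(s + 4)*(s - 5)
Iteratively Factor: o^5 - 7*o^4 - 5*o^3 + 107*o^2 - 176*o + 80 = (o - 1)*(o^4 - 6*o^3 - 11*o^2 + 96*o - 80) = (o - 5)*(o - 1)*(o^3 - o^2 - 16*o + 16) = (o - 5)*(o - 1)^2*(o^2 - 16) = (o - 5)*(o - 4)*(o - 1)^2*(o + 4)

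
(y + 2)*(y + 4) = y^2 + 6*y + 8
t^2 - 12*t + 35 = (t - 7)*(t - 5)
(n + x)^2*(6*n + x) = 6*n^3 + 13*n^2*x + 8*n*x^2 + x^3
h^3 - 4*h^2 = h^2*(h - 4)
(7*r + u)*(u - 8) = 7*r*u - 56*r + u^2 - 8*u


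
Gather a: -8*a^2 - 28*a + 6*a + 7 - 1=-8*a^2 - 22*a + 6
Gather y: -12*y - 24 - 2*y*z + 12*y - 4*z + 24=-2*y*z - 4*z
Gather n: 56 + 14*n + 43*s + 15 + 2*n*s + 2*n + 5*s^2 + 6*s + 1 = n*(2*s + 16) + 5*s^2 + 49*s + 72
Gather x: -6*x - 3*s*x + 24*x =x*(18 - 3*s)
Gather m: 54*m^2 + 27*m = 54*m^2 + 27*m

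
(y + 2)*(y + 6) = y^2 + 8*y + 12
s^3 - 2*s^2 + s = s*(s - 1)^2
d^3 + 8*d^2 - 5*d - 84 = (d - 3)*(d + 4)*(d + 7)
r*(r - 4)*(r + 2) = r^3 - 2*r^2 - 8*r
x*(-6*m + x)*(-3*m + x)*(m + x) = 18*m^3*x + 9*m^2*x^2 - 8*m*x^3 + x^4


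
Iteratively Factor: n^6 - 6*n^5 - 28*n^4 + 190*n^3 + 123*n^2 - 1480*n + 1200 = (n + 4)*(n^5 - 10*n^4 + 12*n^3 + 142*n^2 - 445*n + 300) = (n - 5)*(n + 4)*(n^4 - 5*n^3 - 13*n^2 + 77*n - 60) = (n - 5)*(n - 3)*(n + 4)*(n^3 - 2*n^2 - 19*n + 20) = (n - 5)*(n - 3)*(n + 4)^2*(n^2 - 6*n + 5) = (n - 5)*(n - 3)*(n - 1)*(n + 4)^2*(n - 5)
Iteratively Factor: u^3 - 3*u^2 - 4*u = (u + 1)*(u^2 - 4*u) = u*(u + 1)*(u - 4)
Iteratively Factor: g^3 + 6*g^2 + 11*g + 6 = (g + 2)*(g^2 + 4*g + 3) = (g + 1)*(g + 2)*(g + 3)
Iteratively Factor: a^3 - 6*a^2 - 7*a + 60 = (a + 3)*(a^2 - 9*a + 20) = (a - 5)*(a + 3)*(a - 4)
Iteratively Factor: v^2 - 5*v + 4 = (v - 1)*(v - 4)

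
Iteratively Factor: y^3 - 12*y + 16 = (y - 2)*(y^2 + 2*y - 8) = (y - 2)*(y + 4)*(y - 2)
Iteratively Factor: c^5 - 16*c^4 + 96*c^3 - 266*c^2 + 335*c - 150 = (c - 2)*(c^4 - 14*c^3 + 68*c^2 - 130*c + 75) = (c - 5)*(c - 2)*(c^3 - 9*c^2 + 23*c - 15) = (c - 5)*(c - 2)*(c - 1)*(c^2 - 8*c + 15) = (c - 5)^2*(c - 2)*(c - 1)*(c - 3)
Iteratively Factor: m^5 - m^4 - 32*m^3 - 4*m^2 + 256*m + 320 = (m - 4)*(m^4 + 3*m^3 - 20*m^2 - 84*m - 80) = (m - 4)*(m + 4)*(m^3 - m^2 - 16*m - 20) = (m - 5)*(m - 4)*(m + 4)*(m^2 + 4*m + 4) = (m - 5)*(m - 4)*(m + 2)*(m + 4)*(m + 2)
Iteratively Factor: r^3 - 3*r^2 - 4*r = (r - 4)*(r^2 + r) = r*(r - 4)*(r + 1)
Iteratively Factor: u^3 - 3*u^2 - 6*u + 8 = (u + 2)*(u^2 - 5*u + 4) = (u - 4)*(u + 2)*(u - 1)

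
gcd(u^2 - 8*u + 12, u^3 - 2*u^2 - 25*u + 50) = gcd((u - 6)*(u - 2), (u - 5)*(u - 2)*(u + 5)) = u - 2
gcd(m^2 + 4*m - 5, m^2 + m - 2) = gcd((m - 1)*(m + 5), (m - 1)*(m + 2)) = m - 1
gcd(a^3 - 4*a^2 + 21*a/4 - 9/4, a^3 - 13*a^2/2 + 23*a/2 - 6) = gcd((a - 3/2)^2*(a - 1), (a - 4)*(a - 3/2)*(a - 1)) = a^2 - 5*a/2 + 3/2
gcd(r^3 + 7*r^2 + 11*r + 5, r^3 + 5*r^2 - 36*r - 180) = r + 5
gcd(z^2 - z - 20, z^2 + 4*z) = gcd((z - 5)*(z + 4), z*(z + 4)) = z + 4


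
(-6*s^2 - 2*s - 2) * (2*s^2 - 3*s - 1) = -12*s^4 + 14*s^3 + 8*s^2 + 8*s + 2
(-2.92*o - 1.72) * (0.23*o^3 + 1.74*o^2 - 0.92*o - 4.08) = -0.6716*o^4 - 5.4764*o^3 - 0.3064*o^2 + 13.496*o + 7.0176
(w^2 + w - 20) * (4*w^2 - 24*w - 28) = 4*w^4 - 20*w^3 - 132*w^2 + 452*w + 560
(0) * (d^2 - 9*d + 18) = 0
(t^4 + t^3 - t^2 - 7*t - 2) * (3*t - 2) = 3*t^5 + t^4 - 5*t^3 - 19*t^2 + 8*t + 4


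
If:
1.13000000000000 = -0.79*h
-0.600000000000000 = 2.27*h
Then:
No Solution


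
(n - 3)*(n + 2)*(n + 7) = n^3 + 6*n^2 - 13*n - 42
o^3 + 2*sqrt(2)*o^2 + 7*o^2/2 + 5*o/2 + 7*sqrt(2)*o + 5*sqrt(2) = (o + 1)*(o + 5/2)*(o + 2*sqrt(2))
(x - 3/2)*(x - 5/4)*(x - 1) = x^3 - 15*x^2/4 + 37*x/8 - 15/8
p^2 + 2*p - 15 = (p - 3)*(p + 5)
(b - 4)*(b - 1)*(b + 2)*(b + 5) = b^4 + 2*b^3 - 21*b^2 - 22*b + 40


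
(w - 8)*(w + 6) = w^2 - 2*w - 48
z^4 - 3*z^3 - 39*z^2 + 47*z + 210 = (z - 7)*(z - 3)*(z + 2)*(z + 5)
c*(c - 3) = c^2 - 3*c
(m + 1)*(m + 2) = m^2 + 3*m + 2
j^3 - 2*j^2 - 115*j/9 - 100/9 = (j - 5)*(j + 4/3)*(j + 5/3)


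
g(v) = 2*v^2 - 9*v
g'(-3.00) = -21.00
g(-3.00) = 45.00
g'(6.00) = 15.00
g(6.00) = 18.00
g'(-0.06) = -9.24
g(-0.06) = 0.55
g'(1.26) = -3.96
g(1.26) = -8.16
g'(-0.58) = -11.32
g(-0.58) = 5.89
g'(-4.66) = -27.64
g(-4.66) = 85.37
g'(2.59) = 1.36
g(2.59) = -9.89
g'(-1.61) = -15.44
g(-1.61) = 19.67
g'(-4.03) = -25.12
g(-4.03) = 68.75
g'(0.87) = -5.52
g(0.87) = -6.32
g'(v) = 4*v - 9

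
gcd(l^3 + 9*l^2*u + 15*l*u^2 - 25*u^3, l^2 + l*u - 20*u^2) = l + 5*u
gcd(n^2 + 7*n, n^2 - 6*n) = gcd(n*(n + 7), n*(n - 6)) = n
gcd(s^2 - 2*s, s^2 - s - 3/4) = 1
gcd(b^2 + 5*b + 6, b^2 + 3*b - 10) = 1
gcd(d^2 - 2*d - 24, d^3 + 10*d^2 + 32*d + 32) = d + 4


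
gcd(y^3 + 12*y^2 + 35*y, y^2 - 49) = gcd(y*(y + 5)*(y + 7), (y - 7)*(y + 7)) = y + 7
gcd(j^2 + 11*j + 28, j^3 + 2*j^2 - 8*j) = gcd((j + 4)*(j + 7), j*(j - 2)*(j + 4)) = j + 4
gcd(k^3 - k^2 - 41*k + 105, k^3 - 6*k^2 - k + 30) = k^2 - 8*k + 15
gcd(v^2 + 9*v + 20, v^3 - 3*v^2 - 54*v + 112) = 1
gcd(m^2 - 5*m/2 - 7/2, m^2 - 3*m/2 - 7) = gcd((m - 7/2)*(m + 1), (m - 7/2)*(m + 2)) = m - 7/2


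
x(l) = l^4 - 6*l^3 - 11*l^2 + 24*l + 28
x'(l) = 4*l^3 - 18*l^2 - 22*l + 24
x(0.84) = 37.34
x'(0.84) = -4.81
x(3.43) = -122.80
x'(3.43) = -101.81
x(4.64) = -233.33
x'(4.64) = -66.02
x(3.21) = -100.59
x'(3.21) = -99.79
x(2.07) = -4.31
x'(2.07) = -63.19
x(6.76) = -77.66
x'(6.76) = 288.39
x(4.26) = -203.90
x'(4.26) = -87.14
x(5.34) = -258.01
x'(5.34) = 2.33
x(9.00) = 1540.00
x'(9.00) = 1284.00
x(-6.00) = 2080.00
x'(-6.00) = -1356.00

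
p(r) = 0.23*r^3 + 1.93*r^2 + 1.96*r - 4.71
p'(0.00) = 1.96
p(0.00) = -4.71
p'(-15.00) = 99.31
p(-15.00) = -376.11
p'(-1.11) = -1.47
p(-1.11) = -4.82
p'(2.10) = 13.11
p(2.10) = 10.05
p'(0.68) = 4.90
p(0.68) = -2.41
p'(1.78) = 11.02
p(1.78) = 6.19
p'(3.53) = 24.18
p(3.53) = 36.38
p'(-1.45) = -2.19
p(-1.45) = -4.20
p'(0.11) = 2.39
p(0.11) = -4.47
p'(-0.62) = -0.17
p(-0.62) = -5.24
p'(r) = 0.69*r^2 + 3.86*r + 1.96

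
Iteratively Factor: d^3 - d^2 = (d - 1)*(d^2) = d*(d - 1)*(d)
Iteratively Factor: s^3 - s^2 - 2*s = (s - 2)*(s^2 + s) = (s - 2)*(s + 1)*(s)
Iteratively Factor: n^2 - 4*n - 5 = (n - 5)*(n + 1)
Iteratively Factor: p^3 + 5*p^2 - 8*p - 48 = (p + 4)*(p^2 + p - 12) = (p - 3)*(p + 4)*(p + 4)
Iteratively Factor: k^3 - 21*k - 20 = (k + 1)*(k^2 - k - 20) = (k - 5)*(k + 1)*(k + 4)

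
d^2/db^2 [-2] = 0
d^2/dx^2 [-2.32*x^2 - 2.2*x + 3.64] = -4.64000000000000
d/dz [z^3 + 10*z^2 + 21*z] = 3*z^2 + 20*z + 21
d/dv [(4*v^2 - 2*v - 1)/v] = 4 + v^(-2)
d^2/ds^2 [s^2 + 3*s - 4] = 2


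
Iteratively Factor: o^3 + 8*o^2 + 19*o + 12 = (o + 1)*(o^2 + 7*o + 12) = (o + 1)*(o + 4)*(o + 3)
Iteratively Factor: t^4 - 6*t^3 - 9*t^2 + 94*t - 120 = (t + 4)*(t^3 - 10*t^2 + 31*t - 30) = (t - 5)*(t + 4)*(t^2 - 5*t + 6) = (t - 5)*(t - 3)*(t + 4)*(t - 2)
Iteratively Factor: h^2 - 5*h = (h - 5)*(h)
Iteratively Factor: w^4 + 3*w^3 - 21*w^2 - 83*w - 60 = (w + 4)*(w^3 - w^2 - 17*w - 15) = (w + 1)*(w + 4)*(w^2 - 2*w - 15) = (w - 5)*(w + 1)*(w + 4)*(w + 3)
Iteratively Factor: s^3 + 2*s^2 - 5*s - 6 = (s + 1)*(s^2 + s - 6) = (s + 1)*(s + 3)*(s - 2)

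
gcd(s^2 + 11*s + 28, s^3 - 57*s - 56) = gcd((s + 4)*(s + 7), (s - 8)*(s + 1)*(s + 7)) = s + 7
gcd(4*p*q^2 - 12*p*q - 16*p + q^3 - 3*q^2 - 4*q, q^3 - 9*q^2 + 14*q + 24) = q^2 - 3*q - 4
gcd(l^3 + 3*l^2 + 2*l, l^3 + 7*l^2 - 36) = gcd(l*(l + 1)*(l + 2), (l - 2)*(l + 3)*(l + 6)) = 1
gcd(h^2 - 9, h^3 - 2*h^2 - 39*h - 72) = h + 3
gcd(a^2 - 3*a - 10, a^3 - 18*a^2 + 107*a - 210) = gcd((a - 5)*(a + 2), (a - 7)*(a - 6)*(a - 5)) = a - 5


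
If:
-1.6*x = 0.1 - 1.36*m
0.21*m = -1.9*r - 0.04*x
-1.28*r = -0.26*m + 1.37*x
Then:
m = 0.11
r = -0.01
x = 0.03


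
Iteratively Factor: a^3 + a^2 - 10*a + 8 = (a - 2)*(a^2 + 3*a - 4) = (a - 2)*(a + 4)*(a - 1)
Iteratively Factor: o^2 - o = (o)*(o - 1)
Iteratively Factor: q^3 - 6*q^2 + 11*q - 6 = (q - 2)*(q^2 - 4*q + 3) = (q - 3)*(q - 2)*(q - 1)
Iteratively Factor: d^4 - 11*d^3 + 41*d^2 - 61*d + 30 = (d - 1)*(d^3 - 10*d^2 + 31*d - 30) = (d - 2)*(d - 1)*(d^2 - 8*d + 15) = (d - 5)*(d - 2)*(d - 1)*(d - 3)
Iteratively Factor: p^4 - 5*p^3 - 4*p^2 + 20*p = (p - 2)*(p^3 - 3*p^2 - 10*p) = p*(p - 2)*(p^2 - 3*p - 10) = p*(p - 5)*(p - 2)*(p + 2)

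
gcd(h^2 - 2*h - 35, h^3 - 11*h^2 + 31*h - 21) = h - 7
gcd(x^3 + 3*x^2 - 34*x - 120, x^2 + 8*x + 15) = x + 5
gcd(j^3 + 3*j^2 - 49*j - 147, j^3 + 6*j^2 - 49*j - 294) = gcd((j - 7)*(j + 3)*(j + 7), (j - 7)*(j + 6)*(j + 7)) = j^2 - 49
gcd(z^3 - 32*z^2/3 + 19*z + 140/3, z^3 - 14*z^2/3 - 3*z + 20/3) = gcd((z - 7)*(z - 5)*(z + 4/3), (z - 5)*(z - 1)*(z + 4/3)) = z^2 - 11*z/3 - 20/3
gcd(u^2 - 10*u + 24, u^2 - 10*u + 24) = u^2 - 10*u + 24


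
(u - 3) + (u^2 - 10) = u^2 + u - 13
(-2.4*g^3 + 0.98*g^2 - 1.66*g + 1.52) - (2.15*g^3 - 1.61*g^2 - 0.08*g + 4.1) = -4.55*g^3 + 2.59*g^2 - 1.58*g - 2.58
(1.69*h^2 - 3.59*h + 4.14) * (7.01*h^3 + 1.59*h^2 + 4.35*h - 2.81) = 11.8469*h^5 - 22.4788*h^4 + 30.6648*h^3 - 13.7828*h^2 + 28.0969*h - 11.6334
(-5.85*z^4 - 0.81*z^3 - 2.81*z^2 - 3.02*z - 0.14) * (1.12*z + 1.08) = -6.552*z^5 - 7.2252*z^4 - 4.022*z^3 - 6.4172*z^2 - 3.4184*z - 0.1512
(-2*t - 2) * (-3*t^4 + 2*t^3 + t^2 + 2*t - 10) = 6*t^5 + 2*t^4 - 6*t^3 - 6*t^2 + 16*t + 20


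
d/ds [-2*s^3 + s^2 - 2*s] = -6*s^2 + 2*s - 2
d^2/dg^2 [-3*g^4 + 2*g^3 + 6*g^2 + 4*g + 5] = -36*g^2 + 12*g + 12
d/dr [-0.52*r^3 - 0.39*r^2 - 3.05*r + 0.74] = -1.56*r^2 - 0.78*r - 3.05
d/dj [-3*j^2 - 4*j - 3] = -6*j - 4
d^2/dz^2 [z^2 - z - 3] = 2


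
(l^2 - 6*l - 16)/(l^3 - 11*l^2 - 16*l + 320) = (l + 2)/(l^2 - 3*l - 40)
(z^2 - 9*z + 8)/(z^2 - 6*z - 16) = (z - 1)/(z + 2)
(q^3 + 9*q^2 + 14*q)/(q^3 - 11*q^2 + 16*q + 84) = q*(q + 7)/(q^2 - 13*q + 42)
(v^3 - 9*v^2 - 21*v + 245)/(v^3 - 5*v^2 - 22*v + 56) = (v^2 - 2*v - 35)/(v^2 + 2*v - 8)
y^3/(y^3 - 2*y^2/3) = 3*y/(3*y - 2)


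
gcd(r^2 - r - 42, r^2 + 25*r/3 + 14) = r + 6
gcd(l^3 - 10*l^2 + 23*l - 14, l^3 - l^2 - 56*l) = 1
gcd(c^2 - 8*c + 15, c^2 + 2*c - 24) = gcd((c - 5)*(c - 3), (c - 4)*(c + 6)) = 1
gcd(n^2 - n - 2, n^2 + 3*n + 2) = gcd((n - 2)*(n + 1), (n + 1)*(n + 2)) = n + 1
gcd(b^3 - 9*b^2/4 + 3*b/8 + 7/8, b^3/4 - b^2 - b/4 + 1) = b - 1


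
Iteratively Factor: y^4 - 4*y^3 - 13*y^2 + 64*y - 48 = (y + 4)*(y^3 - 8*y^2 + 19*y - 12) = (y - 1)*(y + 4)*(y^2 - 7*y + 12) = (y - 3)*(y - 1)*(y + 4)*(y - 4)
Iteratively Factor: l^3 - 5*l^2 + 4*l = (l - 1)*(l^2 - 4*l) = l*(l - 1)*(l - 4)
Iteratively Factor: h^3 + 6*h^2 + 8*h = (h)*(h^2 + 6*h + 8) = h*(h + 4)*(h + 2)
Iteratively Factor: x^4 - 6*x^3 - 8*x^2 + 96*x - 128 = (x - 4)*(x^3 - 2*x^2 - 16*x + 32) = (x - 4)^2*(x^2 + 2*x - 8) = (x - 4)^2*(x + 4)*(x - 2)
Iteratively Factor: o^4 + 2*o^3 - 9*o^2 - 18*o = (o + 2)*(o^3 - 9*o) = (o + 2)*(o + 3)*(o^2 - 3*o) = (o - 3)*(o + 2)*(o + 3)*(o)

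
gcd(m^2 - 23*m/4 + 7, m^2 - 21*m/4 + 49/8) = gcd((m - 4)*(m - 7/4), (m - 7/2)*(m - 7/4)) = m - 7/4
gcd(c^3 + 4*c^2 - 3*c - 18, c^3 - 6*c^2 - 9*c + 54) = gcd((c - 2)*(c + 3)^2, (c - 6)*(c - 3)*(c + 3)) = c + 3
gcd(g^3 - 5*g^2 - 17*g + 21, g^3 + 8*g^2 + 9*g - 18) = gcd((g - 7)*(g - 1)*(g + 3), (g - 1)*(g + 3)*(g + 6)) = g^2 + 2*g - 3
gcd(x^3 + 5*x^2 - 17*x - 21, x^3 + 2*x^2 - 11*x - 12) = x^2 - 2*x - 3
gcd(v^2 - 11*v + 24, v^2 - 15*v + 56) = v - 8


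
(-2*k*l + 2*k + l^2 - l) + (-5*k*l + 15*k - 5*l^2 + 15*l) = -7*k*l + 17*k - 4*l^2 + 14*l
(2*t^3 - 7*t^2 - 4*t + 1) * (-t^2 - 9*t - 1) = -2*t^5 - 11*t^4 + 65*t^3 + 42*t^2 - 5*t - 1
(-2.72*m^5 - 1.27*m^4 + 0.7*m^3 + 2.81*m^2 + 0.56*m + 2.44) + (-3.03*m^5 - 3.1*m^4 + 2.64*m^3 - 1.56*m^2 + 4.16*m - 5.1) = -5.75*m^5 - 4.37*m^4 + 3.34*m^3 + 1.25*m^2 + 4.72*m - 2.66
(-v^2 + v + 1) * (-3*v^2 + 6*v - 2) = 3*v^4 - 9*v^3 + 5*v^2 + 4*v - 2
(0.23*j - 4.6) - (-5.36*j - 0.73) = 5.59*j - 3.87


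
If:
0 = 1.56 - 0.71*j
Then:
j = 2.20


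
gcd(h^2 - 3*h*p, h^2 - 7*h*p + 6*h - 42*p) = 1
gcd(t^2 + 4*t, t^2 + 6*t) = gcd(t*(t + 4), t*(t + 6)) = t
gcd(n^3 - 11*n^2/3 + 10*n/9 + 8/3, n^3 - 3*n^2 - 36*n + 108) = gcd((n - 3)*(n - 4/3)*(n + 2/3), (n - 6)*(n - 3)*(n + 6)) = n - 3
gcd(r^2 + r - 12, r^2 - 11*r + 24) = r - 3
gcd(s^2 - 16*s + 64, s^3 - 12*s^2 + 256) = s^2 - 16*s + 64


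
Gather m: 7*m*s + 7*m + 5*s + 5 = m*(7*s + 7) + 5*s + 5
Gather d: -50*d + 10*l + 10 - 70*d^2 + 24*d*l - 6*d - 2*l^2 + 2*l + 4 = -70*d^2 + d*(24*l - 56) - 2*l^2 + 12*l + 14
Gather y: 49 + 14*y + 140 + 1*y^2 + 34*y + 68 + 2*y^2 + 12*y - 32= 3*y^2 + 60*y + 225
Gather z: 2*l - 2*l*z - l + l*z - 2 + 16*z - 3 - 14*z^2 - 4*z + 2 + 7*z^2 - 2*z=l - 7*z^2 + z*(10 - l) - 3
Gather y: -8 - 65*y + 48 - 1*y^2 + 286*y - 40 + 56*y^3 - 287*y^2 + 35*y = 56*y^3 - 288*y^2 + 256*y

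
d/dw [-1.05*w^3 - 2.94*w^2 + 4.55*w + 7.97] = -3.15*w^2 - 5.88*w + 4.55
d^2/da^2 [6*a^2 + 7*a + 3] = 12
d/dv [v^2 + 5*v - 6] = 2*v + 5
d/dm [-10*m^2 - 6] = -20*m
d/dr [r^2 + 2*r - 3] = 2*r + 2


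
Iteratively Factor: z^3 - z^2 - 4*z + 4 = (z - 1)*(z^2 - 4) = (z - 1)*(z + 2)*(z - 2)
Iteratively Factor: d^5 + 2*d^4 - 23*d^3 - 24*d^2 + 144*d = (d - 3)*(d^4 + 5*d^3 - 8*d^2 - 48*d) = d*(d - 3)*(d^3 + 5*d^2 - 8*d - 48) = d*(d - 3)^2*(d^2 + 8*d + 16) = d*(d - 3)^2*(d + 4)*(d + 4)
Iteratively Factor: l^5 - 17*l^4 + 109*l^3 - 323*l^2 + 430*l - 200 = (l - 2)*(l^4 - 15*l^3 + 79*l^2 - 165*l + 100) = (l - 5)*(l - 2)*(l^3 - 10*l^2 + 29*l - 20) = (l - 5)*(l - 4)*(l - 2)*(l^2 - 6*l + 5) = (l - 5)^2*(l - 4)*(l - 2)*(l - 1)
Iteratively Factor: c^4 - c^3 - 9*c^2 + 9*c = (c - 1)*(c^3 - 9*c) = c*(c - 1)*(c^2 - 9) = c*(c - 3)*(c - 1)*(c + 3)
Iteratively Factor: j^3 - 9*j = (j - 3)*(j^2 + 3*j) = (j - 3)*(j + 3)*(j)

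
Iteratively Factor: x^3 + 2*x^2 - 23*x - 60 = (x + 3)*(x^2 - x - 20) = (x - 5)*(x + 3)*(x + 4)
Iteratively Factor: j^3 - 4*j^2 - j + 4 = (j + 1)*(j^2 - 5*j + 4) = (j - 1)*(j + 1)*(j - 4)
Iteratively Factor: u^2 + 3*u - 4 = (u + 4)*(u - 1)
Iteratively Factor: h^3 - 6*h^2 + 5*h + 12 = (h - 3)*(h^2 - 3*h - 4) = (h - 3)*(h + 1)*(h - 4)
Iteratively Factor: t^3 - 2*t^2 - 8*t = (t + 2)*(t^2 - 4*t) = (t - 4)*(t + 2)*(t)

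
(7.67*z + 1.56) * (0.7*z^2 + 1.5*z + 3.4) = 5.369*z^3 + 12.597*z^2 + 28.418*z + 5.304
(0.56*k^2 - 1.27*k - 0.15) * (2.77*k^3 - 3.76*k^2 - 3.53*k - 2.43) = 1.5512*k^5 - 5.6235*k^4 + 2.3829*k^3 + 3.6863*k^2 + 3.6156*k + 0.3645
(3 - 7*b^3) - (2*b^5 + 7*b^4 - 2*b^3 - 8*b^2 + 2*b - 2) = -2*b^5 - 7*b^4 - 5*b^3 + 8*b^2 - 2*b + 5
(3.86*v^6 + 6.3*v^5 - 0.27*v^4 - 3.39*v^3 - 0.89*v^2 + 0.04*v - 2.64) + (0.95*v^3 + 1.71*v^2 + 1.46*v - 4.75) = 3.86*v^6 + 6.3*v^5 - 0.27*v^4 - 2.44*v^3 + 0.82*v^2 + 1.5*v - 7.39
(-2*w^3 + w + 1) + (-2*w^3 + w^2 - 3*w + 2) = -4*w^3 + w^2 - 2*w + 3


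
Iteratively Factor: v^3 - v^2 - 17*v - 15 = (v + 3)*(v^2 - 4*v - 5) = (v + 1)*(v + 3)*(v - 5)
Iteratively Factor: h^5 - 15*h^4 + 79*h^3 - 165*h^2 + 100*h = (h)*(h^4 - 15*h^3 + 79*h^2 - 165*h + 100) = h*(h - 4)*(h^3 - 11*h^2 + 35*h - 25) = h*(h - 5)*(h - 4)*(h^2 - 6*h + 5) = h*(h - 5)^2*(h - 4)*(h - 1)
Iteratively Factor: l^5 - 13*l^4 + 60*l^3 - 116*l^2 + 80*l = (l - 2)*(l^4 - 11*l^3 + 38*l^2 - 40*l) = (l - 2)^2*(l^3 - 9*l^2 + 20*l) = (l - 4)*(l - 2)^2*(l^2 - 5*l) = (l - 5)*(l - 4)*(l - 2)^2*(l)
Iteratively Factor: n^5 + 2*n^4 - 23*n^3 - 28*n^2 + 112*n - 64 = (n + 4)*(n^4 - 2*n^3 - 15*n^2 + 32*n - 16) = (n - 4)*(n + 4)*(n^3 + 2*n^2 - 7*n + 4) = (n - 4)*(n - 1)*(n + 4)*(n^2 + 3*n - 4) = (n - 4)*(n - 1)^2*(n + 4)*(n + 4)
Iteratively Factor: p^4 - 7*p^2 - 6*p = (p - 3)*(p^3 + 3*p^2 + 2*p) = p*(p - 3)*(p^2 + 3*p + 2) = p*(p - 3)*(p + 2)*(p + 1)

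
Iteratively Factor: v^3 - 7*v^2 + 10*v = (v)*(v^2 - 7*v + 10) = v*(v - 5)*(v - 2)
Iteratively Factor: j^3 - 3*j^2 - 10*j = (j - 5)*(j^2 + 2*j) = j*(j - 5)*(j + 2)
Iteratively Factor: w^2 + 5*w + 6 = (w + 2)*(w + 3)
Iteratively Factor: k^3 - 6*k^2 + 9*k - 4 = (k - 4)*(k^2 - 2*k + 1) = (k - 4)*(k - 1)*(k - 1)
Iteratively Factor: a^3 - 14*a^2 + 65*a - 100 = (a - 5)*(a^2 - 9*a + 20) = (a - 5)*(a - 4)*(a - 5)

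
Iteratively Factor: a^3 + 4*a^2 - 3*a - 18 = (a - 2)*(a^2 + 6*a + 9) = (a - 2)*(a + 3)*(a + 3)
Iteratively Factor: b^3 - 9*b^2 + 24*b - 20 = (b - 5)*(b^2 - 4*b + 4) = (b - 5)*(b - 2)*(b - 2)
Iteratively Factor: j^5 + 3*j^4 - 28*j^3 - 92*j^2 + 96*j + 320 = (j + 2)*(j^4 + j^3 - 30*j^2 - 32*j + 160) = (j - 5)*(j + 2)*(j^3 + 6*j^2 - 32) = (j - 5)*(j + 2)*(j + 4)*(j^2 + 2*j - 8) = (j - 5)*(j + 2)*(j + 4)^2*(j - 2)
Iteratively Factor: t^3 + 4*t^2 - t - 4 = (t + 4)*(t^2 - 1) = (t + 1)*(t + 4)*(t - 1)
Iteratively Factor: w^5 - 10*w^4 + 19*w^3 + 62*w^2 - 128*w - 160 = (w - 4)*(w^4 - 6*w^3 - 5*w^2 + 42*w + 40) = (w - 5)*(w - 4)*(w^3 - w^2 - 10*w - 8) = (w - 5)*(w - 4)^2*(w^2 + 3*w + 2) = (w - 5)*(w - 4)^2*(w + 2)*(w + 1)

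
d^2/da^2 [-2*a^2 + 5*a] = -4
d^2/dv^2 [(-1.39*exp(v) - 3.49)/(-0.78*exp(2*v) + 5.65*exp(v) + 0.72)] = (0.845675999999999*exp(4*v) + 14.618994*exp(3*v) - 41.457546*exp(2*v) + 113.594941*exp(v) - 13.476744)*exp(v)/(0.474552*exp(6*v) - 10.31238*exp(5*v) + 73.384506*exp(4*v) - 161.323885*exp(3*v) - 67.739544*exp(2*v) - 8.78688*exp(v) - 0.373248)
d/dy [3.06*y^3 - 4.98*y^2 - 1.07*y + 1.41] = 9.18*y^2 - 9.96*y - 1.07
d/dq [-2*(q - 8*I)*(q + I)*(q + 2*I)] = -6*q^2 + 20*I*q - 44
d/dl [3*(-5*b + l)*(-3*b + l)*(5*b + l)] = -75*b^2 - 18*b*l + 9*l^2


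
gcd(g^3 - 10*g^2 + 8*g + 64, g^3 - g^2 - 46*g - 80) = g^2 - 6*g - 16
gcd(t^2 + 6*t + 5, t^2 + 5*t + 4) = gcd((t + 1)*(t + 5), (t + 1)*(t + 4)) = t + 1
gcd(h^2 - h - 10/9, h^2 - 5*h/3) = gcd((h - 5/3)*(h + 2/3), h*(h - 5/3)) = h - 5/3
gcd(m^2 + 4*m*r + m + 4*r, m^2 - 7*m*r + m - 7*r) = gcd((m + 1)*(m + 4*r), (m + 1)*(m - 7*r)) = m + 1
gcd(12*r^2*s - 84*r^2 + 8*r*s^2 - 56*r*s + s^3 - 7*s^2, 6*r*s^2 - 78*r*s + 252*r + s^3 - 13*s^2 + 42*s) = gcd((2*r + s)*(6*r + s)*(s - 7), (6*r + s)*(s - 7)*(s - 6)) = 6*r*s - 42*r + s^2 - 7*s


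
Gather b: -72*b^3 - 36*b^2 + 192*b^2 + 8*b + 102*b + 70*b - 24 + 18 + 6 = -72*b^3 + 156*b^2 + 180*b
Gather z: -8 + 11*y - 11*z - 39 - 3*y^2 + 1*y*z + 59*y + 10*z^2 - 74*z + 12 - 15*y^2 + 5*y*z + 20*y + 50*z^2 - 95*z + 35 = -18*y^2 + 90*y + 60*z^2 + z*(6*y - 180)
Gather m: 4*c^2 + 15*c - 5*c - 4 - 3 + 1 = 4*c^2 + 10*c - 6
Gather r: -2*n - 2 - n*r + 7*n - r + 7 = 5*n + r*(-n - 1) + 5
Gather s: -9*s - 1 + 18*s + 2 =9*s + 1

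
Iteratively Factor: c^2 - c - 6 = (c + 2)*(c - 3)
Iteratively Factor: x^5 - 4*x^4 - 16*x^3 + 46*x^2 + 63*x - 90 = (x - 3)*(x^4 - x^3 - 19*x^2 - 11*x + 30) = (x - 3)*(x + 3)*(x^3 - 4*x^2 - 7*x + 10) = (x - 3)*(x - 1)*(x + 3)*(x^2 - 3*x - 10) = (x - 3)*(x - 1)*(x + 2)*(x + 3)*(x - 5)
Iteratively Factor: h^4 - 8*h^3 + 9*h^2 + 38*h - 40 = (h + 2)*(h^3 - 10*h^2 + 29*h - 20) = (h - 5)*(h + 2)*(h^2 - 5*h + 4) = (h - 5)*(h - 1)*(h + 2)*(h - 4)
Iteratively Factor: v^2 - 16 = (v + 4)*(v - 4)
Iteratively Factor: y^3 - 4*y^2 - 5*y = (y + 1)*(y^2 - 5*y) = y*(y + 1)*(y - 5)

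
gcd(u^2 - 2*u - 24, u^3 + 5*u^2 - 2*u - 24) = u + 4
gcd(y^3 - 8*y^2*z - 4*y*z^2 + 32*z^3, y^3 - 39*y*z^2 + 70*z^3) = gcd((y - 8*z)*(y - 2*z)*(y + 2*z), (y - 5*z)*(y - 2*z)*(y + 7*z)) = y - 2*z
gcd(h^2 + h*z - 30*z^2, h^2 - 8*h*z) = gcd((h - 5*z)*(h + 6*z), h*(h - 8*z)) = 1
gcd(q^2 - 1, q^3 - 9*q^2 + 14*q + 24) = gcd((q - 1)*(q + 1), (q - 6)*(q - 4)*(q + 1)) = q + 1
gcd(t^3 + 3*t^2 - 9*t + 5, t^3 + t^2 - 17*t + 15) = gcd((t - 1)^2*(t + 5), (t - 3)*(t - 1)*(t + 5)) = t^2 + 4*t - 5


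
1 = 1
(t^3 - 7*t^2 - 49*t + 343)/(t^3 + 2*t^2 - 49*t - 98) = (t - 7)/(t + 2)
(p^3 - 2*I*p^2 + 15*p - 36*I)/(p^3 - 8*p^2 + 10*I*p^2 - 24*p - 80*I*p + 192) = (p^2 - 6*I*p - 9)/(p^2 + p*(-8 + 6*I) - 48*I)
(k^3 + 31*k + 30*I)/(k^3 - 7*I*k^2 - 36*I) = (k^2 + 6*I*k - 5)/(k^2 - I*k + 6)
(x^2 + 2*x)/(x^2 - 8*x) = (x + 2)/(x - 8)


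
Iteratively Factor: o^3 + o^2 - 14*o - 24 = (o + 2)*(o^2 - o - 12) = (o - 4)*(o + 2)*(o + 3)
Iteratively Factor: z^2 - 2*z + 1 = (z - 1)*(z - 1)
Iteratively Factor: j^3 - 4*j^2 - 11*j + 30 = (j - 2)*(j^2 - 2*j - 15) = (j - 2)*(j + 3)*(j - 5)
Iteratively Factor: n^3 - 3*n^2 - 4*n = (n)*(n^2 - 3*n - 4) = n*(n + 1)*(n - 4)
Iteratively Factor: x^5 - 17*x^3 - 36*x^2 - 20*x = (x - 5)*(x^4 + 5*x^3 + 8*x^2 + 4*x) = (x - 5)*(x + 2)*(x^3 + 3*x^2 + 2*x) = x*(x - 5)*(x + 2)*(x^2 + 3*x + 2) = x*(x - 5)*(x + 1)*(x + 2)*(x + 2)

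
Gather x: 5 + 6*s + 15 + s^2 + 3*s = s^2 + 9*s + 20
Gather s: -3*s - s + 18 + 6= 24 - 4*s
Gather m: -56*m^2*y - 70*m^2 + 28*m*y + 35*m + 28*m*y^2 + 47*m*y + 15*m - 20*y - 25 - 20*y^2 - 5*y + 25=m^2*(-56*y - 70) + m*(28*y^2 + 75*y + 50) - 20*y^2 - 25*y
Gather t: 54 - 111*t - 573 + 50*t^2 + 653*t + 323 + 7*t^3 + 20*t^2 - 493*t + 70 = 7*t^3 + 70*t^2 + 49*t - 126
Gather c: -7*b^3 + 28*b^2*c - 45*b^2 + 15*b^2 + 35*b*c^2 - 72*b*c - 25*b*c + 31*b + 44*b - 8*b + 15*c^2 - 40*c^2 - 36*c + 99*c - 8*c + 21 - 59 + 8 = -7*b^3 - 30*b^2 + 67*b + c^2*(35*b - 25) + c*(28*b^2 - 97*b + 55) - 30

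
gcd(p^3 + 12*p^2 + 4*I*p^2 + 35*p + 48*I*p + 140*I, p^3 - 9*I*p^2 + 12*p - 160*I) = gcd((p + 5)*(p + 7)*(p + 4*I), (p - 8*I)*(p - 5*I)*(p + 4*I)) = p + 4*I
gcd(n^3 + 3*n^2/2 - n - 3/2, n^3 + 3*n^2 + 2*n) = n + 1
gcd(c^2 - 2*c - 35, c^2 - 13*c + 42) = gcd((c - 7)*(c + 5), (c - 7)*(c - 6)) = c - 7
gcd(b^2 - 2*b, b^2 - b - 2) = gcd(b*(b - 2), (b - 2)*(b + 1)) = b - 2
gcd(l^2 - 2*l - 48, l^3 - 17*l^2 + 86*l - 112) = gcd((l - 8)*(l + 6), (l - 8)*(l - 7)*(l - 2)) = l - 8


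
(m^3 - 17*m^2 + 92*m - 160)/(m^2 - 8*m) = m - 9 + 20/m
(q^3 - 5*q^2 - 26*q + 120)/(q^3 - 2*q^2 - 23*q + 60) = (q - 6)/(q - 3)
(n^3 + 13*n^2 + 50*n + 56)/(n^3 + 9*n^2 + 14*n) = (n + 4)/n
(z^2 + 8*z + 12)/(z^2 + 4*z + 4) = (z + 6)/(z + 2)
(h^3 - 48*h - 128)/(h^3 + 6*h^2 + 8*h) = (h^2 - 4*h - 32)/(h*(h + 2))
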